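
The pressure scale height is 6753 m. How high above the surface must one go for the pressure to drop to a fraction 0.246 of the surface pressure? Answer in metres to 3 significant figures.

Set P/P₀ = exp(−z/H) = 0.246, so z = −H ln(0.246).
−ln(0.246) = 1.4024; z = 6753.0 × 1.4024 = 9470.4 m.

z ≈ 9470 m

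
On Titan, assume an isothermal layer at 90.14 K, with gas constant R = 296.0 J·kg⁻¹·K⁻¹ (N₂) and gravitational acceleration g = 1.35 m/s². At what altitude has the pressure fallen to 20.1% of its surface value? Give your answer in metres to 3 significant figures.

z ≈ 31700 m

Scale height: H = RT/g = 296.0 × 90.14 / 1.35 = 19764 m.
Set P/P₀ = exp(−z/H) = 0.201, so z = −H ln(0.201).
−ln(0.201) = 1.6045; z = 19764 × 1.6045 = 31711 m.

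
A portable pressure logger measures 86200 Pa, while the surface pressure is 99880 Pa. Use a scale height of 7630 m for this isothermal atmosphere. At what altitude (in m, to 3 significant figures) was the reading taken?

Invert the barometric formula: z = H ln(P₀/P).
P₀/P = 99880/86200 = 1.1587; ln(1.1587) = 0.14730.
z = 7630.0 × 0.14730 = 1123.9 m.

z ≈ 1120 m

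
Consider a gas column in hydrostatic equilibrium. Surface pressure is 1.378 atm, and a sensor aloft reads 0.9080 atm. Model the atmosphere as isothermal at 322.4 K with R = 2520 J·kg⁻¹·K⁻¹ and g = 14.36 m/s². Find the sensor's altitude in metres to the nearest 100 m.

Scale height: H = RT/g = 2520 × 322.4 / 14.36 = 56577 m.
Invert the barometric formula: z = H ln(P₀/P).
P₀/P = 1.378/0.9080 = 1.5176; ln(1.5176) = 0.41713.
z = 56577 × 0.41713 = 23600 m.

z ≈ 23600 m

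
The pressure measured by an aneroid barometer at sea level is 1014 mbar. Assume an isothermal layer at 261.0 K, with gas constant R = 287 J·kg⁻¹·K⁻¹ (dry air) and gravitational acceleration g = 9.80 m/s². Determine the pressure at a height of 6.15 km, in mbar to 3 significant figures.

P ≈ 454 mbar

Scale height: H = RT/g = 287 × 261.0 / 9.80 = 7643.6 m.
Barometric formula: P = P₀ exp(−z/H).
z/H = 6150.0/7643.6 = 0.80459; exp(−0.80459) = 0.44727.
P = 1014 × 0.44727 = 453.53 mbar.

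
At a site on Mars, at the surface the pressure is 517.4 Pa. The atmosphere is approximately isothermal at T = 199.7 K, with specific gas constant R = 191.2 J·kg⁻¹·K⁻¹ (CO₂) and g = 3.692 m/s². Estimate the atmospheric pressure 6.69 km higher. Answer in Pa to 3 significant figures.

P ≈ 271 Pa

Scale height: H = RT/g = 191.2 × 199.7 / 3.692 = 10342 m.
Barometric formula: P = P₀ exp(−z/H).
z/H = 6690.0/10342 = 0.64688; exp(−0.64688) = 0.52368.
P = 517.4 × 0.52368 = 270.95 Pa.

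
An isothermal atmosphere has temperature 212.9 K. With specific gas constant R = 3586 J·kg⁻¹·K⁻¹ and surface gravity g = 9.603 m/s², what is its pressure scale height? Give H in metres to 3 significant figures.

The scale height of an isothermal atmosphere is H = RT/g.
H = 3586 × 212.9 / 9.603 = 763460/9.603 = 79502 m.

H ≈ 79500 m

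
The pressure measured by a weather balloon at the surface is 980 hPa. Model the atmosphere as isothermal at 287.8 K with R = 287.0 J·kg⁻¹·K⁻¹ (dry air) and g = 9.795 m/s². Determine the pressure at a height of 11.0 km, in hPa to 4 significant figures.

Scale height: H = RT/g = 287.0 × 287.8 / 9.795 = 8432.7 m.
Barometric formula: P = P₀ exp(−z/H).
z/H = 11000/8432.7 = 1.3044; exp(−1.3044) = 0.27134.
P = 980 × 0.27134 = 265.91 hPa.

P ≈ 265.9 hPa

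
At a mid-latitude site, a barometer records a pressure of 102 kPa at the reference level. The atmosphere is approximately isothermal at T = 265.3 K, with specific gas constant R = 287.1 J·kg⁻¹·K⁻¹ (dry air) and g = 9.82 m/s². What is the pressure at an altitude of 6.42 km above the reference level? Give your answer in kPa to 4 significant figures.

Scale height: H = RT/g = 287.1 × 265.3 / 9.82 = 7756.4 m.
Barometric formula: P = P₀ exp(−z/H).
z/H = 6420.0/7756.4 = 0.82770; exp(−0.82770) = 0.43705.
P = 102 × 0.43705 = 44.579 kPa.

P ≈ 44.58 kPa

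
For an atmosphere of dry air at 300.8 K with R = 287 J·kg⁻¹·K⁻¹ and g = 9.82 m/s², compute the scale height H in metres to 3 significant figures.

The scale height of an isothermal atmosphere is H = RT/g.
H = 287 × 300.8 / 9.82 = 86330/9.82 = 8791.2 m.

H ≈ 8790 m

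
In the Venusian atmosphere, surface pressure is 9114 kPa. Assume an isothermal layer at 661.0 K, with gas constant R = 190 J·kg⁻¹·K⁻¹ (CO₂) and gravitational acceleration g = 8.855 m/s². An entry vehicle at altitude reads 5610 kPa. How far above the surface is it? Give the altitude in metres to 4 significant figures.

z ≈ 6882 m

Scale height: H = RT/g = 190 × 661.0 / 8.855 = 14183 m.
Invert the barometric formula: z = H ln(P₀/P).
P₀/P = 9114/5610 = 1.6246; ln(1.6246) = 0.48526.
z = 14183 × 0.48526 = 6882.4 m.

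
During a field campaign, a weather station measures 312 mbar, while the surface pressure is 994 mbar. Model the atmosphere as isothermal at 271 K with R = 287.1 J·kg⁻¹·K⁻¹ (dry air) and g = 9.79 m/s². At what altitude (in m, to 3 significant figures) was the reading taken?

Scale height: H = RT/g = 287.1 × 271 / 9.79 = 7947.3 m.
Invert the barometric formula: z = H ln(P₀/P).
P₀/P = 994/312 = 3.1859; ln(3.1859) = 1.1587.
z = 7947.3 × 1.1587 = 9208.5 m.

z ≈ 9210 m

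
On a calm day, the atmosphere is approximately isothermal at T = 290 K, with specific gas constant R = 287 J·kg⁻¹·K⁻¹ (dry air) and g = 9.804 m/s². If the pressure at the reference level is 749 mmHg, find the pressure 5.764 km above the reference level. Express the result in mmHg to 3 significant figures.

P ≈ 380 mmHg

Scale height: H = RT/g = 287 × 290 / 9.804 = 8489.4 m.
Barometric formula: P = P₀ exp(−z/H).
z/H = 5764.0/8489.4 = 0.67896; exp(−0.67896) = 0.50714.
P = 749 × 0.50714 = 379.85 mmHg.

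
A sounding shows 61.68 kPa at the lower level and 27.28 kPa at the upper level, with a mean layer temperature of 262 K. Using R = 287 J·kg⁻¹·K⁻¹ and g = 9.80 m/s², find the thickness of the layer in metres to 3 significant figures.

Δz ≈ 6260 m

Hypsometric equation: Δz = (R T̄/g) ln(P₁/P₂).
R T̄/g = 287 × 262 / 9.80 = 7672.9 m.
ln(61.68/27.28) = ln(2.2610) = 0.81581.
Δz = 7672.9 × 0.81581 = 6259.6 m.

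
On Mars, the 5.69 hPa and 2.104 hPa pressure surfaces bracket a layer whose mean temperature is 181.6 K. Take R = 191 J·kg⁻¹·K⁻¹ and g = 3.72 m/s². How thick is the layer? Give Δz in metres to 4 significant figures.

Δz ≈ 9276 m

Hypsometric equation: Δz = (R T̄/g) ln(P₁/P₂).
R T̄/g = 191 × 181.6 / 3.72 = 9324.1 m.
ln(5.69/2.104) = ln(2.7044) = 0.99488.
Δz = 9324.1 × 0.99488 = 9276.4 m.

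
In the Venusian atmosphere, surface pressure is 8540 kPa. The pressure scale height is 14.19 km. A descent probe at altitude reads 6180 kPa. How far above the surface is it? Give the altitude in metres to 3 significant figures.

z ≈ 4590 m

Invert the barometric formula: z = H ln(P₀/P).
P₀/P = 8540/6180 = 1.3819; ln(1.3819) = 0.32346.
z = 14190 × 0.32346 = 4589.9 m.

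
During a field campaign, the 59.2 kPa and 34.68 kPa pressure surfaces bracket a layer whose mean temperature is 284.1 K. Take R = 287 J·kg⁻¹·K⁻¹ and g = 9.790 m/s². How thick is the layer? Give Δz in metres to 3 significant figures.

Hypsometric equation: Δz = (R T̄/g) ln(P₁/P₂).
R T̄/g = 287 × 284.1 / 9.790 = 8328.6 m.
ln(59.2/34.68) = ln(1.7070) = 0.53474.
Δz = 8328.6 × 0.53474 = 4453.6 m.

Δz ≈ 4450 m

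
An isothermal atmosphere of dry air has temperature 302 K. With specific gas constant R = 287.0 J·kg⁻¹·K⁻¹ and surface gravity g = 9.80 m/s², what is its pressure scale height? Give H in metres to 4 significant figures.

The scale height of an isothermal atmosphere is H = RT/g.
H = 287.0 × 302 / 9.80 = 86674/9.80 = 8844.3 m.

H ≈ 8844 m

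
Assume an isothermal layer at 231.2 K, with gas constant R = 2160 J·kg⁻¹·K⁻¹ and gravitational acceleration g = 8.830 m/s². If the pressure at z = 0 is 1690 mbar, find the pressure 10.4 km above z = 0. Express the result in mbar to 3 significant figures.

P ≈ 1410 mbar

Scale height: H = RT/g = 2160 × 231.2 / 8.830 = 56556 m.
Barometric formula: P = P₀ exp(−z/H).
z/H = 10400/56556 = 0.18389; exp(−0.18389) = 0.83203.
P = 1690 × 0.83203 = 1406.1 mbar.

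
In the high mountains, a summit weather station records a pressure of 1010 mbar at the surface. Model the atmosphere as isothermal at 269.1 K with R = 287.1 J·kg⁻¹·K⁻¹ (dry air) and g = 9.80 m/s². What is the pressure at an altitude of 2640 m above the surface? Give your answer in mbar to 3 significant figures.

Scale height: H = RT/g = 287.1 × 269.1 / 9.80 = 7883.5 m.
Barometric formula: P = P₀ exp(−z/H).
z/H = 2640.0/7883.5 = 0.33488; exp(−0.33488) = 0.71542.
P = 1010 × 0.71542 = 722.57 mbar.

P ≈ 723 mbar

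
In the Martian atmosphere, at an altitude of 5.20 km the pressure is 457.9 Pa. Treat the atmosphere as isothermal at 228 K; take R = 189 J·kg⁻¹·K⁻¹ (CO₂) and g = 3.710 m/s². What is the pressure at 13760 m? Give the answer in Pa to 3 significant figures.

P ≈ 219 Pa

Scale height: H = RT/g = 189 × 228 / 3.710 = 11615 m.
Between two levels, P₂ = P₁ exp(−Δz/H) with Δz = z₂ − z₁.
Δz = 13760 − 5200.0 = 8560.0 m; Δz/H = 8560.0/11615 = 0.73698.
P₂ = 457.9 × exp(−0.73698) = 457.9 × 0.47856 = 219.13 Pa.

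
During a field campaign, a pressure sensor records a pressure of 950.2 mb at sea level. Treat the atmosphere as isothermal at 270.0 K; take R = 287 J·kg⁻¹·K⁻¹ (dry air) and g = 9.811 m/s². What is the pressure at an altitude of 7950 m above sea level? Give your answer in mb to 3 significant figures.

Scale height: H = RT/g = 287 × 270.0 / 9.811 = 7898.3 m.
Barometric formula: P = P₀ exp(−z/H).
z/H = 7950.0/7898.3 = 1.0065; exp(−1.0065) = 0.36550.
P = 950.2 × 0.36550 = 347.30 mb.

P ≈ 347 mb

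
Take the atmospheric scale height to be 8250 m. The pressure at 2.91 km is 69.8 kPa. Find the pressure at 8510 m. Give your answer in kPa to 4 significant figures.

P ≈ 35.40 kPa

Between two levels, P₂ = P₁ exp(−Δz/H) with Δz = z₂ − z₁.
Δz = 8510.0 − 2910.0 = 5600.0 m; Δz/H = 5600.0/8250.0 = 0.67879.
P₂ = 69.8 × exp(−0.67879) = 69.8 × 0.50723 = 35.405 kPa.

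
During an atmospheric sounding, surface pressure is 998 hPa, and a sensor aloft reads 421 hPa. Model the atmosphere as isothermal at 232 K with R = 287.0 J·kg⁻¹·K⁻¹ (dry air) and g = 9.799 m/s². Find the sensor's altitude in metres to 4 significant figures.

z ≈ 5865 m

Scale height: H = RT/g = 287.0 × 232 / 9.799 = 6795.0 m.
Invert the barometric formula: z = H ln(P₀/P).
P₀/P = 998/421 = 2.3705; ln(2.3705) = 0.86310.
z = 6795.0 × 0.86310 = 5864.8 m.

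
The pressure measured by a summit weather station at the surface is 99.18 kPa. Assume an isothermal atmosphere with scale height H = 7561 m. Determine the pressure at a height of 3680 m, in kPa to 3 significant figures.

Barometric formula: P = P₀ exp(−z/H).
z/H = 3680.0/7561.0 = 0.48671; exp(−0.48671) = 0.61465.
P = 99.18 × 0.61465 = 60.961 kPa.

P ≈ 61.0 kPa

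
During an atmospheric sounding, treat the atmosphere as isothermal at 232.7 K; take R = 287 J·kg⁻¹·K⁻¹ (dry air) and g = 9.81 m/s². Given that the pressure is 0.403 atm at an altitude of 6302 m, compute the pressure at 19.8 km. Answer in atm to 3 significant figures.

Scale height: H = RT/g = 287 × 232.7 / 9.81 = 6807.8 m.
Between two levels, P₂ = P₁ exp(−Δz/H) with Δz = z₂ − z₁.
Δz = 19800 − 6302.0 = 13498 m; Δz/H = 13498/6807.8 = 1.9827.
P₂ = 0.403 × exp(−1.9827) = 0.403 × 0.13770 = 0.055493 atm.

P ≈ 0.0555 atm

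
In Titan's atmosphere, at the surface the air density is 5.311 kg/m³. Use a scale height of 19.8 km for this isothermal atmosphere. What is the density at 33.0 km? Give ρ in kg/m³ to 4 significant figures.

ρ ≈ 1.003 kg/m³

In an isothermal atmosphere, density decays like pressure: ρ = ρ₀ exp(−z/H).
z/H = 33000/19800 = 1.6667; exp(−1.6667) = 0.18887.
ρ = 5.311 × 0.18887 = 1.0031 kg/m³.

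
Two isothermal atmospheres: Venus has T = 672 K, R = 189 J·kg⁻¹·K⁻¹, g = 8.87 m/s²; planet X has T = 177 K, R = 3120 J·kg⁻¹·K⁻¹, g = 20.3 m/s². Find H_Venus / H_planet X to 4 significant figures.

H_Venus/H_planet X ≈ 0.5264

H = RT/g for each body.
H_Venus = 189 × 672 / 8.87 = 14319 m.
H_planet X = 3120 × 177 / 20.3 = 27204 m.
H_Venus/H_planet X = 14319/27204 = 0.52636.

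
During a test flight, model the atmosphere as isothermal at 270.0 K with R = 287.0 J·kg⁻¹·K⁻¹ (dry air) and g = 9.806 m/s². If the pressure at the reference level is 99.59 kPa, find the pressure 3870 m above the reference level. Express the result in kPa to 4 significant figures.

Scale height: H = RT/g = 287.0 × 270.0 / 9.806 = 7902.3 m.
Barometric formula: P = P₀ exp(−z/H).
z/H = 3870.0/7902.3 = 0.48973; exp(−0.48973) = 0.61279.
P = 99.59 × 0.61279 = 61.028 kPa.

P ≈ 61.03 kPa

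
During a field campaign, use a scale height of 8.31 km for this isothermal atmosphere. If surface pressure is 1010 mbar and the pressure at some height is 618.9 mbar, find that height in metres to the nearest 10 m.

Invert the barometric formula: z = H ln(P₀/P).
P₀/P = 1010/618.9 = 1.6319; ln(1.6319) = 0.48974.
z = 8310.0 × 0.48974 = 4069.7 m.

z ≈ 4070 m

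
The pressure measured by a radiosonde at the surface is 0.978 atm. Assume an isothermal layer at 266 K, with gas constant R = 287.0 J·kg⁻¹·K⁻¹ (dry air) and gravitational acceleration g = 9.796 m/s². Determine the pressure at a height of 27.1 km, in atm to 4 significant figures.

Scale height: H = RT/g = 287.0 × 266 / 9.796 = 7793.2 m.
Barometric formula: P = P₀ exp(−z/H).
z/H = 27100/7793.2 = 3.4774; exp(−3.4774) = 0.030888.
P = 0.978 × 0.030888 = 0.030208 atm.

P ≈ 0.03021 atm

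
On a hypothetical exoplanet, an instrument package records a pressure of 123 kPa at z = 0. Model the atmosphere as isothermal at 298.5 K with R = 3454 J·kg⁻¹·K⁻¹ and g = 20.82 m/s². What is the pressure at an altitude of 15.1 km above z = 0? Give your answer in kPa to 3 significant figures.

P ≈ 90.7 kPa

Scale height: H = RT/g = 3454 × 298.5 / 20.82 = 49521 m.
Barometric formula: P = P₀ exp(−z/H).
z/H = 15100/49521 = 0.30492; exp(−0.30492) = 0.73718.
P = 123 × 0.73718 = 90.673 kPa.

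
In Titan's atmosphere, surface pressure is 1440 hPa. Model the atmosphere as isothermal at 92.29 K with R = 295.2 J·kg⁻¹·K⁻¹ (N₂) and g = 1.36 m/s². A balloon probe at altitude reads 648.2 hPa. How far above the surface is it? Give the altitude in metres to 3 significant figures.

Scale height: H = RT/g = 295.2 × 92.29 / 1.36 = 20032 m.
Invert the barometric formula: z = H ln(P₀/P).
P₀/P = 1440/648.2 = 2.2215; ln(2.2215) = 0.79818.
z = 20032 × 0.79818 = 15989 m.

z ≈ 16000 m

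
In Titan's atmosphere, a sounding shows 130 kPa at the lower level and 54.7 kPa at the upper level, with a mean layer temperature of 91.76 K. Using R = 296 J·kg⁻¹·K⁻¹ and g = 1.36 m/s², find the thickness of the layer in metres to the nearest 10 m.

Δz ≈ 17290 m

Hypsometric equation: Δz = (R T̄/g) ln(P₁/P₂).
R T̄/g = 296 × 91.76 / 1.36 = 19971 m.
ln(130/54.7) = ln(2.3766) = 0.86567.
Δz = 19971 × 0.86567 = 17288 m.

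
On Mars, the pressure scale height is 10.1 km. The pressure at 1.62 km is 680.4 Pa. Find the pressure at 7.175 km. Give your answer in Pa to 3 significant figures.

Between two levels, P₂ = P₁ exp(−Δz/H) with Δz = z₂ − z₁.
Δz = 7175.0 − 1620.0 = 5555.0 m; Δz/H = 5555.0/10100 = 0.55000.
P₂ = 680.4 × exp(−0.55000) = 680.4 × 0.57695 = 392.56 Pa.

P ≈ 393 Pa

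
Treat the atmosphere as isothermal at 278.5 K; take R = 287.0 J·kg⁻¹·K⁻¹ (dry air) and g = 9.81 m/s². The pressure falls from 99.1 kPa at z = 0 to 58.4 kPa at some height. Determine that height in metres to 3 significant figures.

z ≈ 4310 m

Scale height: H = RT/g = 287.0 × 278.5 / 9.81 = 8147.8 m.
Invert the barometric formula: z = H ln(P₀/P).
P₀/P = 99.1/58.4 = 1.6969; ln(1.6969) = 0.52880.
z = 8147.8 × 0.52880 = 4308.6 m.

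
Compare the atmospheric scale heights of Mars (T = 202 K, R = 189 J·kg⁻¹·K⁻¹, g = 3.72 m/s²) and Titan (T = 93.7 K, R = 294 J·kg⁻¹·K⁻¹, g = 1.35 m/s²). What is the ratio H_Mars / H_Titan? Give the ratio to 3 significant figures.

H_Mars/H_Titan ≈ 0.503

H = RT/g for each body.
H_Mars = 189 × 202 / 3.72 = 10263 m.
H_Titan = 294 × 93.7 / 1.35 = 20406 m.
H_Mars/H_Titan = 10263/20406 = 0.50294.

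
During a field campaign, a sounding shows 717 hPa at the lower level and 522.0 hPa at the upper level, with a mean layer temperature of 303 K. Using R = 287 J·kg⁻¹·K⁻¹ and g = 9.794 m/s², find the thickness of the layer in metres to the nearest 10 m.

Δz ≈ 2820 m

Hypsometric equation: Δz = (R T̄/g) ln(P₁/P₂).
R T̄/g = 287 × 303 / 9.794 = 8879.0 m.
ln(717/522.0) = ln(1.3736) = 0.31744.
Δz = 8879.0 × 0.31744 = 2818.5 m.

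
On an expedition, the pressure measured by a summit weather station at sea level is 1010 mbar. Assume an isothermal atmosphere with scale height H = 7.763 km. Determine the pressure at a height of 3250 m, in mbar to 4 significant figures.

Barometric formula: P = P₀ exp(−z/H).
z/H = 3250.0/7763.0 = 0.41865; exp(−0.41865) = 0.65793.
P = 1010 × 0.65793 = 664.51 mbar.

P ≈ 664.5 mbar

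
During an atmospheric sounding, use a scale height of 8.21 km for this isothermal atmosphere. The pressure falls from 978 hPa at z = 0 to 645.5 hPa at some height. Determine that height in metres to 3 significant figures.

Invert the barometric formula: z = H ln(P₀/P).
P₀/P = 978/645.5 = 1.5151; ln(1.5151) = 0.41548.
z = 8210.0 × 0.41548 = 3411.1 m.

z ≈ 3410 m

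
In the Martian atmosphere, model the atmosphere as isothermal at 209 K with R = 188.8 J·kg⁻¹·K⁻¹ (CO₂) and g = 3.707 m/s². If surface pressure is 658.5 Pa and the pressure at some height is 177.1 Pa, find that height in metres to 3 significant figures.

Scale height: H = RT/g = 188.8 × 209 / 3.707 = 10645 m.
Invert the barometric formula: z = H ln(P₀/P).
P₀/P = 658.5/177.1 = 3.7182; ln(3.7182) = 1.3132.
z = 10645 × 1.3132 = 13979 m.

z ≈ 14000 m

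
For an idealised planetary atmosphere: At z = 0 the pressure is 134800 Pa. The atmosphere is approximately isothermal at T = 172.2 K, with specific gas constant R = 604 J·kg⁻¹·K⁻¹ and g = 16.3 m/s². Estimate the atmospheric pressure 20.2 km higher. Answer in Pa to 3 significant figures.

Scale height: H = RT/g = 604 × 172.2 / 16.3 = 6380.9 m.
Barometric formula: P = P₀ exp(−z/H).
z/H = 20200/6380.9 = 3.1657; exp(−3.1657) = 0.042185.
P = 134800 × 0.042185 = 5686.5 Pa.

P ≈ 5690 Pa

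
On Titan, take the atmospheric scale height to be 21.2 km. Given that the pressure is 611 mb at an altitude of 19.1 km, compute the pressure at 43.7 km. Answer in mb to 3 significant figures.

P ≈ 191 mb

Between two levels, P₂ = P₁ exp(−Δz/H) with Δz = z₂ − z₁.
Δz = 43700 − 19100 = 24600 m; Δz/H = 24600/21200 = 1.1604.
P₂ = 611 × exp(−1.1604) = 611 × 0.31336 = 191.46 mb.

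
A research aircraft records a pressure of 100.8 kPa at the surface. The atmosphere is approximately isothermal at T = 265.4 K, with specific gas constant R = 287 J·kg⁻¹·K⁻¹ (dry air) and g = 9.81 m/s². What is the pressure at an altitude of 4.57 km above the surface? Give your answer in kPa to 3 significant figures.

P ≈ 56.0 kPa

Scale height: H = RT/g = 287 × 265.4 / 9.81 = 7764.5 m.
Barometric formula: P = P₀ exp(−z/H).
z/H = 4570.0/7764.5 = 0.58858; exp(−0.58858) = 0.55511.
P = 100.8 × 0.55511 = 55.955 kPa.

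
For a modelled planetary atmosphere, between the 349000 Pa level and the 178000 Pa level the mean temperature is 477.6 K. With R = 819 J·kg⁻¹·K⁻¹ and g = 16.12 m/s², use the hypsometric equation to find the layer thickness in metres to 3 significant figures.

Δz ≈ 16300 m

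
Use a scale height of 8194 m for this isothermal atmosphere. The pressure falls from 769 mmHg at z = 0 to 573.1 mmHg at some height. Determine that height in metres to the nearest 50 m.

z ≈ 2400 m

Invert the barometric formula: z = H ln(P₀/P).
P₀/P = 769/573.1 = 1.3418; ln(1.3418) = 0.29401.
z = 8194.0 × 0.29401 = 2409.1 m.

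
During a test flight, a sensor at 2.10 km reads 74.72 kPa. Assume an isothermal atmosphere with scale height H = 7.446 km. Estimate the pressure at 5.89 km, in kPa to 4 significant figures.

Between two levels, P₂ = P₁ exp(−Δz/H) with Δz = z₂ − z₁.
Δz = 5890.0 − 2100.0 = 3790.0 m; Δz/H = 3790.0/7446.0 = 0.50900.
P₂ = 74.72 × exp(−0.50900) = 74.72 × 0.60110 = 44.914 kPa.

P ≈ 44.91 kPa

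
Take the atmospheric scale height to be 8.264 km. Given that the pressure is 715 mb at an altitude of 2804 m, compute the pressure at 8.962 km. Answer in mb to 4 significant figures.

Between two levels, P₂ = P₁ exp(−Δz/H) with Δz = z₂ − z₁.
Δz = 8962.0 − 2804.0 = 6158.0 m; Δz/H = 6158.0/8264.0 = 0.74516.
P₂ = 715 × exp(−0.74516) = 715 × 0.47466 = 339.38 mb.

P ≈ 339.4 mb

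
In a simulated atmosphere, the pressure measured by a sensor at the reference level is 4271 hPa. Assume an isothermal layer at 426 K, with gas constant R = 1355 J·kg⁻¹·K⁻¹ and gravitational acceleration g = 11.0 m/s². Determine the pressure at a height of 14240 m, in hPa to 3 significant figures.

P ≈ 3260 hPa

Scale height: H = RT/g = 1355 × 426 / 11.0 = 52475 m.
Barometric formula: P = P₀ exp(−z/H).
z/H = 14240/52475 = 0.27137; exp(−0.27137) = 0.76233.
P = 4271 × 0.76233 = 3255.9 hPa.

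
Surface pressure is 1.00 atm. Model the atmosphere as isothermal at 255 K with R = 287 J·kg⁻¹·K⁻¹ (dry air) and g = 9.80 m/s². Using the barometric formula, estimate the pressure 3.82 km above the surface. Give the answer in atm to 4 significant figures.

P ≈ 0.5996 atm

Scale height: H = RT/g = 287 × 255 / 9.80 = 7467.9 m.
Barometric formula: P = P₀ exp(−z/H).
z/H = 3820.0/7467.9 = 0.51152; exp(−0.51152) = 0.59958.
P = 1.00 × 0.59958 = 0.59958 atm.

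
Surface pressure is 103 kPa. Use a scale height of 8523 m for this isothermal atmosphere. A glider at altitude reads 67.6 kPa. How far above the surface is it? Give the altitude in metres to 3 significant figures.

Invert the barometric formula: z = H ln(P₀/P).
P₀/P = 103/67.6 = 1.5237; ln(1.5237) = 0.42114.
z = 8523.0 × 0.42114 = 3589.4 m.

z ≈ 3590 m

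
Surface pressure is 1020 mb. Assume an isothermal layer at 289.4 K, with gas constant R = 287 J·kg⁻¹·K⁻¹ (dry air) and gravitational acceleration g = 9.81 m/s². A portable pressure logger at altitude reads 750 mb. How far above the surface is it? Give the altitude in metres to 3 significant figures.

z ≈ 2600 m

Scale height: H = RT/g = 287 × 289.4 / 9.81 = 8466.6 m.
Invert the barometric formula: z = H ln(P₀/P).
P₀/P = 1020/750 = 1.3600; ln(1.3600) = 0.30748.
z = 8466.6 × 0.30748 = 2603.3 m.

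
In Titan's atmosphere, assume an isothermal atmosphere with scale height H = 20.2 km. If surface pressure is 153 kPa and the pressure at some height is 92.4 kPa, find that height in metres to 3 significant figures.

z ≈ 10200 m

Invert the barometric formula: z = H ln(P₀/P).
P₀/P = 153/92.4 = 1.6558; ln(1.6558) = 0.50428.
z = 20200 × 0.50428 = 10186 m.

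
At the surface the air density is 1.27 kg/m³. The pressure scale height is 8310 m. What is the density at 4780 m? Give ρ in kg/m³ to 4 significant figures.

ρ ≈ 0.7145 kg/m³

In an isothermal atmosphere, density decays like pressure: ρ = ρ₀ exp(−z/H).
z/H = 4780.0/8310.0 = 0.57521; exp(−0.57521) = 0.56259.
ρ = 1.27 × 0.56259 = 0.71449 kg/m³.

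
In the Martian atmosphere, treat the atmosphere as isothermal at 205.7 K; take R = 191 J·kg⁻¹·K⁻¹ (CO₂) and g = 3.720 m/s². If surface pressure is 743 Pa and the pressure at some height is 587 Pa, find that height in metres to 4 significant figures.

Scale height: H = RT/g = 191 × 205.7 / 3.720 = 10561 m.
Invert the barometric formula: z = H ln(P₀/P).
P₀/P = 743/587 = 1.2658; ln(1.2658) = 0.23570.
z = 10561 × 0.23570 = 2489.2 m.

z ≈ 2489 m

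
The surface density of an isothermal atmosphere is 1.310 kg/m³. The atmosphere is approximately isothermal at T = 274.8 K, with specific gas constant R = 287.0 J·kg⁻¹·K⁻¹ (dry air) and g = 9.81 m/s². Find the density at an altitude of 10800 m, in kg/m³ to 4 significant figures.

Scale height: H = RT/g = 287.0 × 274.8 / 9.81 = 8039.5 m.
In an isothermal atmosphere, density decays like pressure: ρ = ρ₀ exp(−z/H).
z/H = 10800/8039.5 = 1.3434; exp(−1.3434) = 0.26096.
ρ = 1.310 × 0.26096 = 0.34186 kg/m³.

ρ ≈ 0.3419 kg/m³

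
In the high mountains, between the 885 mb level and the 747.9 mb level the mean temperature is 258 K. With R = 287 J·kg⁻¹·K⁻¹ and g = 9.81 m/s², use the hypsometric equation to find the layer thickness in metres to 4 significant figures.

Δz ≈ 1270 m

Hypsometric equation: Δz = (R T̄/g) ln(P₁/P₂).
R T̄/g = 287 × 258 / 9.81 = 7548.0 m.
ln(885/747.9) = ln(1.1833) = 0.16831.
Δz = 7548.0 × 0.16831 = 1270.4 m.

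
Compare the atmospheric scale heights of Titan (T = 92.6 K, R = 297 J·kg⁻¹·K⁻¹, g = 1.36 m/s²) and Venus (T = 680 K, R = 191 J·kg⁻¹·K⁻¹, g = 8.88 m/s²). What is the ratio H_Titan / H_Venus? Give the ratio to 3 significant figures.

H_Titan/H_Venus ≈ 1.38

H = RT/g for each body.
H_Titan = 297 × 92.6 / 1.36 = 20222 m.
H_Venus = 191 × 680 / 8.88 = 14626 m.
H_Titan/H_Venus = 20222/14626 = 1.3826.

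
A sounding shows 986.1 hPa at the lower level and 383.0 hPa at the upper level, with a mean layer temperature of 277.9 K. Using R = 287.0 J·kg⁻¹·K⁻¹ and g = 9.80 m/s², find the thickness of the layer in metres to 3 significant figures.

Hypsometric equation: Δz = (R T̄/g) ln(P₁/P₂).
R T̄/g = 287.0 × 277.9 / 9.80 = 8138.5 m.
ln(986.1/383.0) = ln(2.5747) = 0.94573.
Δz = 8138.5 × 0.94573 = 7696.8 m.

Δz ≈ 7700 m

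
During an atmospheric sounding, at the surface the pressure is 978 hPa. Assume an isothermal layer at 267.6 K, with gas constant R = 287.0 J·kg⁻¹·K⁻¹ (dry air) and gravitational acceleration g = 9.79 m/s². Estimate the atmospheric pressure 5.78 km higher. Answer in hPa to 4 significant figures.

Scale height: H = RT/g = 287.0 × 267.6 / 9.79 = 7844.9 m.
Barometric formula: P = P₀ exp(−z/H).
z/H = 5780.0/7844.9 = 0.73678; exp(−0.73678) = 0.47865.
P = 978 × 0.47865 = 468.12 hPa.

P ≈ 468.1 hPa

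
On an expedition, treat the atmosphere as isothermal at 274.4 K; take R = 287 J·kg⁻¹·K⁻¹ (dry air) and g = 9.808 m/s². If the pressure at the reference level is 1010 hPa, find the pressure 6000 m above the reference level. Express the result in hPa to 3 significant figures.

P ≈ 478 hPa

Scale height: H = RT/g = 287 × 274.4 / 9.808 = 8029.4 m.
Barometric formula: P = P₀ exp(−z/H).
z/H = 6000.0/8029.4 = 0.74725; exp(−0.74725) = 0.47367.
P = 1010 × 0.47367 = 478.41 hPa.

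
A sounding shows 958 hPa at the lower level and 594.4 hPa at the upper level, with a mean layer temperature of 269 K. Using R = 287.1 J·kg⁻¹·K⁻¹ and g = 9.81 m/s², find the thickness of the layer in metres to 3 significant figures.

Hypsometric equation: Δz = (R T̄/g) ln(P₁/P₂).
R T̄/g = 287.1 × 269 / 9.81 = 7872.6 m.
ln(958/594.4) = ln(1.6117) = 0.47729.
Δz = 7872.6 × 0.47729 = 3757.5 m.

Δz ≈ 3760 m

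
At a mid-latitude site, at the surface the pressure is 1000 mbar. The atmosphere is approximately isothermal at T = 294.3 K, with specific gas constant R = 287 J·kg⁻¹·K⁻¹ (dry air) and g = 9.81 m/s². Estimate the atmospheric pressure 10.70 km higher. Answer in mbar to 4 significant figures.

P ≈ 288.6 mbar

Scale height: H = RT/g = 287 × 294.3 / 9.81 = 8610.0 m.
Barometric formula: P = P₀ exp(−z/H).
z/H = 10700/8610.0 = 1.2427; exp(−1.2427) = 0.28860.
P = 1000 × 0.28860 = 288.60 mbar.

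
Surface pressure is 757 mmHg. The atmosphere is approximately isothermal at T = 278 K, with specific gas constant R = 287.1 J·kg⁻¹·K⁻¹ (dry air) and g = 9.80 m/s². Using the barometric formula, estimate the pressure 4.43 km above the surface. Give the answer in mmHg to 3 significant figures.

P ≈ 439 mmHg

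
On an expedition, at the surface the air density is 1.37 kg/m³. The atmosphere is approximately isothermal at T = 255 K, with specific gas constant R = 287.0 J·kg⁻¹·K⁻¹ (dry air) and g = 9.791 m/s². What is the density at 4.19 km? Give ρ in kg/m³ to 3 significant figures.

ρ ≈ 0.782 kg/m³

Scale height: H = RT/g = 287.0 × 255 / 9.791 = 7474.7 m.
In an isothermal atmosphere, density decays like pressure: ρ = ρ₀ exp(−z/H).
z/H = 4190.0/7474.7 = 0.56056; exp(−0.56056) = 0.57089.
ρ = 1.37 × 0.57089 = 0.78212 kg/m³.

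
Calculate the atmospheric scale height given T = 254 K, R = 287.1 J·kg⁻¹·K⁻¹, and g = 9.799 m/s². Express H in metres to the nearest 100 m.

H ≈ 7400 m

The scale height of an isothermal atmosphere is H = RT/g.
H = 287.1 × 254 / 9.799 = 72923/9.799 = 7441.9 m.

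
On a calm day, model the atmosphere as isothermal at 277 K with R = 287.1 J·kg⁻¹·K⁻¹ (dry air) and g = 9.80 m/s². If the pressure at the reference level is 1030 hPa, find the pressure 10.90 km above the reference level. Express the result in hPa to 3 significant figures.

P ≈ 269 hPa

Scale height: H = RT/g = 287.1 × 277 / 9.80 = 8115.0 m.
Barometric formula: P = P₀ exp(−z/H).
z/H = 10900/8115.0 = 1.3432; exp(−1.3432) = 0.26101.
P = 1030 × 0.26101 = 268.84 hPa.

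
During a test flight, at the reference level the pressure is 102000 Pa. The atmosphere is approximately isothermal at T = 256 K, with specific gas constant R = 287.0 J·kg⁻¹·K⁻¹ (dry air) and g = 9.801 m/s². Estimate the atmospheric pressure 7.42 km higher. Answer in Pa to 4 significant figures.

Scale height: H = RT/g = 287.0 × 256 / 9.801 = 7496.4 m.
Barometric formula: P = P₀ exp(−z/H).
z/H = 7420.0/7496.4 = 0.98981; exp(−0.98981) = 0.37165.
P = 102000 × 0.37165 = 37908 Pa.

P ≈ 37910 Pa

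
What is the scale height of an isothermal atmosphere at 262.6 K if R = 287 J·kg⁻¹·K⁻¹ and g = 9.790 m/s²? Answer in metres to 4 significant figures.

The scale height of an isothermal atmosphere is H = RT/g.
H = 287 × 262.6 / 9.790 = 75366/9.790 = 7698.3 m.

H ≈ 7698 m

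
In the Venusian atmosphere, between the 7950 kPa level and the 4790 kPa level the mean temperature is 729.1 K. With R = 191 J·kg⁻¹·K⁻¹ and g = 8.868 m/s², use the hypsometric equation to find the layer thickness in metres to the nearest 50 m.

Hypsometric equation: Δz = (R T̄/g) ln(P₁/P₂).
R T̄/g = 191 × 729.1 / 8.868 = 15703 m.
ln(7950/4790) = ln(1.6597) = 0.50664.
Δz = 15703 × 0.50664 = 7955.8 m.

Δz ≈ 7950 m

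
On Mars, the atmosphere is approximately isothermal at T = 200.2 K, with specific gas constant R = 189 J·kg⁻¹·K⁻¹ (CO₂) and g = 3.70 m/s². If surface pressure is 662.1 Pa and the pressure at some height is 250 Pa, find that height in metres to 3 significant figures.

z ≈ 9960 m

Scale height: H = RT/g = 189 × 200.2 / 3.70 = 10226 m.
Invert the barometric formula: z = H ln(P₀/P).
P₀/P = 662.1/250 = 2.6484; ln(2.6484) = 0.97396.
z = 10226 × 0.97396 = 9959.7 m.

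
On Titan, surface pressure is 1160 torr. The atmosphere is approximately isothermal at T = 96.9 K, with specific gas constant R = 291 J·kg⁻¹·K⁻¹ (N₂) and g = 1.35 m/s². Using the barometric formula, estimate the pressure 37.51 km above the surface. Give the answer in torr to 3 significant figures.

P ≈ 193 torr

Scale height: H = RT/g = 291 × 96.9 / 1.35 = 20887 m.
Barometric formula: P = P₀ exp(−z/H).
z/H = 37510/20887 = 1.7959; exp(−1.7959) = 0.16598.
P = 1160 × 0.16598 = 192.54 torr.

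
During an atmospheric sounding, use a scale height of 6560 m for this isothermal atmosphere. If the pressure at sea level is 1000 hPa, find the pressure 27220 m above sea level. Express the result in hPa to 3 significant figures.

Barometric formula: P = P₀ exp(−z/H).
z/H = 27220/6560.0 = 4.1494; exp(−4.1494) = 0.015774.
P = 1000 × 0.015774 = 15.774 hPa.

P ≈ 15.8 hPa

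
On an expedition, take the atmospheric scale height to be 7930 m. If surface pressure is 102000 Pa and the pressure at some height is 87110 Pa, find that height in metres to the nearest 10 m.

Invert the barometric formula: z = H ln(P₀/P).
P₀/P = 102000/87110 = 1.1709; ln(1.1709) = 0.15777.
z = 7930.0 × 0.15777 = 1251.1 m.

z ≈ 1250 m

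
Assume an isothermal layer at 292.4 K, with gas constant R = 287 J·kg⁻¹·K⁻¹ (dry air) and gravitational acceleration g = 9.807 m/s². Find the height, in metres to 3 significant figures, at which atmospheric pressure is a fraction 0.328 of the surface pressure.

Scale height: H = RT/g = 287 × 292.4 / 9.807 = 8557.0 m.
Set P/P₀ = exp(−z/H) = 0.328, so z = −H ln(0.328).
−ln(0.328) = 1.1147; z = 8557.0 × 1.1147 = 9538.5 m.

z ≈ 9540 m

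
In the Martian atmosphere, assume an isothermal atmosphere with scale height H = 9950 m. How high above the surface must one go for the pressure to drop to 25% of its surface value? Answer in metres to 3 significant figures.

Set P/P₀ = exp(−z/H) = 0.25, so z = −H ln(0.25).
−ln(0.25) = 1.3863; z = 9950.0 × 1.3863 = 13794 m.

z ≈ 13800 m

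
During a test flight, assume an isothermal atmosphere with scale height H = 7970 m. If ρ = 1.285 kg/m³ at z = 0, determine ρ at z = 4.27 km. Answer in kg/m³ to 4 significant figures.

In an isothermal atmosphere, density decays like pressure: ρ = ρ₀ exp(−z/H).
z/H = 4270.0/7970.0 = 0.53576; exp(−0.53576) = 0.58522.
ρ = 1.285 × 0.58522 = 0.75201 kg/m³.

ρ ≈ 0.7520 kg/m³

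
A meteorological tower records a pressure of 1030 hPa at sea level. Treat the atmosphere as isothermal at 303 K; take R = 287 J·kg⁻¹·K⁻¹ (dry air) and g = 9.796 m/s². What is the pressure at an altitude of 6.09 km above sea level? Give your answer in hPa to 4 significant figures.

P ≈ 518.7 hPa

Scale height: H = RT/g = 287 × 303 / 9.796 = 8877.2 m.
Barometric formula: P = P₀ exp(−z/H).
z/H = 6090.0/8877.2 = 0.68603; exp(−0.68603) = 0.50357.
P = 1030 × 0.50357 = 518.68 hPa.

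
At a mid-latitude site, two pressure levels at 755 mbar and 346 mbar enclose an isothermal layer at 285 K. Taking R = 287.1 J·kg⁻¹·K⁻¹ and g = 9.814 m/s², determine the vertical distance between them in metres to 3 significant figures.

Δz ≈ 6510 m

Hypsometric equation: Δz = (R T̄/g) ln(P₁/P₂).
R T̄/g = 287.1 × 285 / 9.814 = 8337.4 m.
ln(755/346) = ln(2.1821) = 0.78029.
Δz = 8337.4 × 0.78029 = 6505.6 m.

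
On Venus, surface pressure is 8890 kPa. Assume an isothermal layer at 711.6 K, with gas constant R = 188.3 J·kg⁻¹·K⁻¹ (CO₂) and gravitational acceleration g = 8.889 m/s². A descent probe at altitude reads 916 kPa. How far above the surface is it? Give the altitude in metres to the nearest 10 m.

z ≈ 34260 m

Scale height: H = RT/g = 188.3 × 711.6 / 8.889 = 15074 m.
Invert the barometric formula: z = H ln(P₀/P).
P₀/P = 8890/916 = 9.7052; ln(9.7052) = 2.2727.
z = 15074 × 2.2727 = 34259 m.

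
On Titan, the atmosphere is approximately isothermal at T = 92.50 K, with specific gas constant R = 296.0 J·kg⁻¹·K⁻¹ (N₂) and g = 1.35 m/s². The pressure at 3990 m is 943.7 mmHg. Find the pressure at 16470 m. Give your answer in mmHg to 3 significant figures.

P ≈ 510 mmHg

Scale height: H = RT/g = 296.0 × 92.50 / 1.35 = 20281 m.
Between two levels, P₂ = P₁ exp(−Δz/H) with Δz = z₂ − z₁.
Δz = 16470 − 3990.0 = 12480 m; Δz/H = 12480/20281 = 0.61535.
P₂ = 943.7 × exp(−0.61535) = 943.7 × 0.54045 = 510.02 mmHg.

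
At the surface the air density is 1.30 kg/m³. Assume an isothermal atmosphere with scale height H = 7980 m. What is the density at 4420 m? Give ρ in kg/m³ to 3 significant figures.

In an isothermal atmosphere, density decays like pressure: ρ = ρ₀ exp(−z/H).
z/H = 4420.0/7980.0 = 0.55388; exp(−0.55388) = 0.57472.
ρ = 1.30 × 0.57472 = 0.74714 kg/m³.

ρ ≈ 0.747 kg/m³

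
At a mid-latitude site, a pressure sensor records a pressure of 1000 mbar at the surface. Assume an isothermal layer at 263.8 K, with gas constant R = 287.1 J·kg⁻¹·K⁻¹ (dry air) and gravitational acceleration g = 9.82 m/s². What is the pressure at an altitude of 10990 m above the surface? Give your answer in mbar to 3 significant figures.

Scale height: H = RT/g = 287.1 × 263.8 / 9.82 = 7712.5 m.
Barometric formula: P = P₀ exp(−z/H).
z/H = 10990/7712.5 = 1.4250; exp(−1.4250) = 0.24051.
P = 1000 × 0.24051 = 240.51 mbar.

P ≈ 241 mbar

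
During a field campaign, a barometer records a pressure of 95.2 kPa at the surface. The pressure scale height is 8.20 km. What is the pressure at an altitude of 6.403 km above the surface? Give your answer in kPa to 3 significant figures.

Barometric formula: P = P₀ exp(−z/H).
z/H = 6403.0/8200.0 = 0.78085; exp(−0.78085) = 0.45802.
P = 95.2 × 0.45802 = 43.604 kPa.

P ≈ 43.6 kPa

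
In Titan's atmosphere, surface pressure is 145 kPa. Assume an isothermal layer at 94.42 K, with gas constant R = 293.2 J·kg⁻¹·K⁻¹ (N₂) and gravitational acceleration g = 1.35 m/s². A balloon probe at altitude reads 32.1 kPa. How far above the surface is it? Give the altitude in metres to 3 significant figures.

Scale height: H = RT/g = 293.2 × 94.42 / 1.35 = 20507 m.
Invert the barometric formula: z = H ln(P₀/P).
P₀/P = 145/32.1 = 4.5171; ln(4.5171) = 1.5079.
z = 20507 × 1.5079 = 30923 m.

z ≈ 30900 m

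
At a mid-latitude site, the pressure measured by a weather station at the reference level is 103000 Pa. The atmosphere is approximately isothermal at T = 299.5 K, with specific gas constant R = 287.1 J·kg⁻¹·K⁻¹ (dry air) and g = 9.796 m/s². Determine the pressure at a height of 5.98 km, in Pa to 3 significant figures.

P ≈ 52100 Pa

Scale height: H = RT/g = 287.1 × 299.5 / 9.796 = 8777.7 m.
Barometric formula: P = P₀ exp(−z/H).
z/H = 5980.0/8777.7 = 0.68127; exp(−0.68127) = 0.50597.
P = 103000 × 0.50597 = 52115 Pa.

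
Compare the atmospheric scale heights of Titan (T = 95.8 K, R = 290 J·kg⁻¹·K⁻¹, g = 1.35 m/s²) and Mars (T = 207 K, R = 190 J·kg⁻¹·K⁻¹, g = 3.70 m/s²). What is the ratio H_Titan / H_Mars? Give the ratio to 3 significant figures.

H_Titan/H_Mars ≈ 1.94

H = RT/g for each body.
H_Titan = 290 × 95.8 / 1.35 = 20579 m.
H_Mars = 190 × 207 / 3.70 = 10630 m.
H_Titan/H_Mars = 20579/10630 = 1.9359.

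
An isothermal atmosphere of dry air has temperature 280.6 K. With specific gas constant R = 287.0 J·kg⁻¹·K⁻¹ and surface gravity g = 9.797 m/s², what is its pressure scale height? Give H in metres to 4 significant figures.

The scale height of an isothermal atmosphere is H = RT/g.
H = 287.0 × 280.6 / 9.797 = 80532/9.797 = 8220.1 m.

H ≈ 8220 m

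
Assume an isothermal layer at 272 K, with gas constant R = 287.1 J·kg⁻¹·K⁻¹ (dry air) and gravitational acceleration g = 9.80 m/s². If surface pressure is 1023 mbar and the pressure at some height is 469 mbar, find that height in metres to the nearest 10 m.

z ≈ 6210 m

Scale height: H = RT/g = 287.1 × 272 / 9.80 = 7968.5 m.
Invert the barometric formula: z = H ln(P₀/P).
P₀/P = 1023/469 = 2.1812; ln(2.1812) = 0.77988.
z = 7968.5 × 0.77988 = 6214.5 m.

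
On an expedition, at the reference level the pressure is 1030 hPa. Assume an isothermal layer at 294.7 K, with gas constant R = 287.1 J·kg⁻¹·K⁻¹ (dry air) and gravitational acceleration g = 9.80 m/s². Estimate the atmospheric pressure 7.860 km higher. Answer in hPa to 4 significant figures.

P ≈ 414.4 hPa

Scale height: H = RT/g = 287.1 × 294.7 / 9.80 = 8633.5 m.
Barometric formula: P = P₀ exp(−z/H).
z/H = 7860.0/8633.5 = 0.91041; exp(−0.91041) = 0.40236.
P = 1030 × 0.40236 = 414.43 hPa.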